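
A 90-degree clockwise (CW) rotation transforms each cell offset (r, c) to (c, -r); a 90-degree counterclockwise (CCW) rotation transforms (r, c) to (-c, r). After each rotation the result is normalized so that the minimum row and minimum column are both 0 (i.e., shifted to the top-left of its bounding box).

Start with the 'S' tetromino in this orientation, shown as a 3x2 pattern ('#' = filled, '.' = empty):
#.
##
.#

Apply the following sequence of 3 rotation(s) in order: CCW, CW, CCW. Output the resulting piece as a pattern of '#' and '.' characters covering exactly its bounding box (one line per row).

Start:
#.
##
.#
After rotation 1 (CCW):
.##
##.
After rotation 2 (CW):
#.
##
.#
After rotation 3 (CCW):
.##
##.

Answer: .##
##.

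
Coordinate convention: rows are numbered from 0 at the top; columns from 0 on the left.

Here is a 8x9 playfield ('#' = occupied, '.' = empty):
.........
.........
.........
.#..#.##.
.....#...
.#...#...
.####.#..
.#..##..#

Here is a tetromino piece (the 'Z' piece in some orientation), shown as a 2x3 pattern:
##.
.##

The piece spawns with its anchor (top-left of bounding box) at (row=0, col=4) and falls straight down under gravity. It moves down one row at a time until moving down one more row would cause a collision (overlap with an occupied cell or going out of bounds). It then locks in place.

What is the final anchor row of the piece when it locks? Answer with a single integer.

Answer: 1

Derivation:
Spawn at (row=0, col=4). Try each row:
  row 0: fits
  row 1: fits
  row 2: blocked -> lock at row 1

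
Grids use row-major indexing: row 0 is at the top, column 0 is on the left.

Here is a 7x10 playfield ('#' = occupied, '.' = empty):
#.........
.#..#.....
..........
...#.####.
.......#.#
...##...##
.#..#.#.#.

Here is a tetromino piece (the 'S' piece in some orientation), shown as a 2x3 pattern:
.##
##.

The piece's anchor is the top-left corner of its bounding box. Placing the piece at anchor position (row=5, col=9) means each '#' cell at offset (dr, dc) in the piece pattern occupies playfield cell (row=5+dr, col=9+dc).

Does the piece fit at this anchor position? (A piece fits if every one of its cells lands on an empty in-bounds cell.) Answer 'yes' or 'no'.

Answer: no

Derivation:
Check each piece cell at anchor (5, 9):
  offset (0,1) -> (5,10): out of bounds -> FAIL
  offset (0,2) -> (5,11): out of bounds -> FAIL
  offset (1,0) -> (6,9): empty -> OK
  offset (1,1) -> (6,10): out of bounds -> FAIL
All cells valid: no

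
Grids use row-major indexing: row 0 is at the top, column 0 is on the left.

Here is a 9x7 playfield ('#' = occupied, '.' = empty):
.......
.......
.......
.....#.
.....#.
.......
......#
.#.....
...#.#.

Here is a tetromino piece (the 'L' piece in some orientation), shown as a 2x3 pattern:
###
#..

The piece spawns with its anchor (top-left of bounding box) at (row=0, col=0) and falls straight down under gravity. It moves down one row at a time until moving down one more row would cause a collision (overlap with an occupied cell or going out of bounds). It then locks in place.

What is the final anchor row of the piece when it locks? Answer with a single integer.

Spawn at (row=0, col=0). Try each row:
  row 0: fits
  row 1: fits
  row 2: fits
  row 3: fits
  row 4: fits
  row 5: fits
  row 6: fits
  row 7: blocked -> lock at row 6

Answer: 6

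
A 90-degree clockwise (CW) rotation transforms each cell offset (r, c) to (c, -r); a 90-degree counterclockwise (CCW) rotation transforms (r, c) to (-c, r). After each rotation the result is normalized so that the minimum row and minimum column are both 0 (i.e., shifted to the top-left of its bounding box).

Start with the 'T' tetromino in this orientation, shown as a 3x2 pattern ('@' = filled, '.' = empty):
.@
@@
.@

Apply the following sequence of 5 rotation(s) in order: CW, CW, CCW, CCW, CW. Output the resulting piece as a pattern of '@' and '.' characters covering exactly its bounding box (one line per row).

Start:
.@
@@
.@
After rotation 1 (CW):
.@.
@@@
After rotation 2 (CW):
@.
@@
@.
After rotation 3 (CCW):
.@.
@@@
After rotation 4 (CCW):
.@
@@
.@
After rotation 5 (CW):
.@.
@@@

Answer: .@.
@@@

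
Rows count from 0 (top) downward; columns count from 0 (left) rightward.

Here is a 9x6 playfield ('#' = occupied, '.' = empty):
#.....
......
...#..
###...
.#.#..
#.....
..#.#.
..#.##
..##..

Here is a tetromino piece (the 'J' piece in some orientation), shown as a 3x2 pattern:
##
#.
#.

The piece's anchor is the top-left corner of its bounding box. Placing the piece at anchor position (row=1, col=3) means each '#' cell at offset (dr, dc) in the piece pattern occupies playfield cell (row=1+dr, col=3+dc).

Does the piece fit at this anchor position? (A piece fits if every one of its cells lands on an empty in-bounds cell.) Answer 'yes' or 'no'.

Check each piece cell at anchor (1, 3):
  offset (0,0) -> (1,3): empty -> OK
  offset (0,1) -> (1,4): empty -> OK
  offset (1,0) -> (2,3): occupied ('#') -> FAIL
  offset (2,0) -> (3,3): empty -> OK
All cells valid: no

Answer: no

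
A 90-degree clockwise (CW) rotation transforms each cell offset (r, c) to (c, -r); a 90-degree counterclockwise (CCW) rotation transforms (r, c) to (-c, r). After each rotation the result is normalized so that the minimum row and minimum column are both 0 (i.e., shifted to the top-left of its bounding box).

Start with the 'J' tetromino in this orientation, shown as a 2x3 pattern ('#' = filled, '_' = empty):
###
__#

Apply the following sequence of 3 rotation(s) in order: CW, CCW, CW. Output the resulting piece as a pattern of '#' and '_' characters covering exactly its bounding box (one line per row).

Answer: _#
_#
##

Derivation:
Start:
###
__#
After rotation 1 (CW):
_#
_#
##
After rotation 2 (CCW):
###
__#
After rotation 3 (CW):
_#
_#
##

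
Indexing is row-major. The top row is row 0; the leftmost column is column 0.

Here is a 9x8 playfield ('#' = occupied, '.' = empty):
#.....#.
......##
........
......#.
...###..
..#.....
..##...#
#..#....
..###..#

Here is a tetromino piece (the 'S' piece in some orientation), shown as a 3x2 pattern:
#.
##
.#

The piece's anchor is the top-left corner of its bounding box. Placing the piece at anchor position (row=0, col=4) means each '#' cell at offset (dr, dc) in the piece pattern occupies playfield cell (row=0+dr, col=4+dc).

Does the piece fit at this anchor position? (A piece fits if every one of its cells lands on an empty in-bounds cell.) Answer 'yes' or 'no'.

Answer: yes

Derivation:
Check each piece cell at anchor (0, 4):
  offset (0,0) -> (0,4): empty -> OK
  offset (1,0) -> (1,4): empty -> OK
  offset (1,1) -> (1,5): empty -> OK
  offset (2,1) -> (2,5): empty -> OK
All cells valid: yes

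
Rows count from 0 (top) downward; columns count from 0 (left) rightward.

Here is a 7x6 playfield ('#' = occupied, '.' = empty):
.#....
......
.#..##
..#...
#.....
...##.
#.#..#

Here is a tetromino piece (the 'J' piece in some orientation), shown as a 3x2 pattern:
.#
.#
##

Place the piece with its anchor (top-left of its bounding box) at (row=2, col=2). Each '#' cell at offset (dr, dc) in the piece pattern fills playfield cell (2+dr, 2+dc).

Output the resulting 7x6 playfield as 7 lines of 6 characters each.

Fill (2+0,2+1) = (2,3)
Fill (2+1,2+1) = (3,3)
Fill (2+2,2+0) = (4,2)
Fill (2+2,2+1) = (4,3)

Answer: .#....
......
.#.###
..##..
#.##..
...##.
#.#..#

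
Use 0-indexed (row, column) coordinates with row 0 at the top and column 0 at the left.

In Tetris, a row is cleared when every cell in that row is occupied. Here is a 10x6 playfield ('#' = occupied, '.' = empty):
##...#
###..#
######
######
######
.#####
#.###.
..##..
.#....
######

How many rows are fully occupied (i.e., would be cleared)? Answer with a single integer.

Answer: 4

Derivation:
Check each row:
  row 0: 3 empty cells -> not full
  row 1: 2 empty cells -> not full
  row 2: 0 empty cells -> FULL (clear)
  row 3: 0 empty cells -> FULL (clear)
  row 4: 0 empty cells -> FULL (clear)
  row 5: 1 empty cell -> not full
  row 6: 2 empty cells -> not full
  row 7: 4 empty cells -> not full
  row 8: 5 empty cells -> not full
  row 9: 0 empty cells -> FULL (clear)
Total rows cleared: 4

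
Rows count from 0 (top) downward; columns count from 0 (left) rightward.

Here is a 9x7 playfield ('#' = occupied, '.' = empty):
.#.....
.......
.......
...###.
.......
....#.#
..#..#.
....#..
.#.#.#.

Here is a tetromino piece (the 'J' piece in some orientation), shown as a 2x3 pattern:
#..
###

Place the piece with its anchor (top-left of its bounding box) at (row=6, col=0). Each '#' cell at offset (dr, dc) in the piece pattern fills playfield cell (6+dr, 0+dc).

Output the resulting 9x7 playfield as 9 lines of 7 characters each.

Answer: .#.....
.......
.......
...###.
.......
....#.#
#.#..#.
###.#..
.#.#.#.

Derivation:
Fill (6+0,0+0) = (6,0)
Fill (6+1,0+0) = (7,0)
Fill (6+1,0+1) = (7,1)
Fill (6+1,0+2) = (7,2)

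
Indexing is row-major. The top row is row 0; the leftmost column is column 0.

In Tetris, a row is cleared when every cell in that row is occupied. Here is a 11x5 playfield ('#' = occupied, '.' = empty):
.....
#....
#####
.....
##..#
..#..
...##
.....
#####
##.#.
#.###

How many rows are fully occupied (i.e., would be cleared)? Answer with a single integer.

Check each row:
  row 0: 5 empty cells -> not full
  row 1: 4 empty cells -> not full
  row 2: 0 empty cells -> FULL (clear)
  row 3: 5 empty cells -> not full
  row 4: 2 empty cells -> not full
  row 5: 4 empty cells -> not full
  row 6: 3 empty cells -> not full
  row 7: 5 empty cells -> not full
  row 8: 0 empty cells -> FULL (clear)
  row 9: 2 empty cells -> not full
  row 10: 1 empty cell -> not full
Total rows cleared: 2

Answer: 2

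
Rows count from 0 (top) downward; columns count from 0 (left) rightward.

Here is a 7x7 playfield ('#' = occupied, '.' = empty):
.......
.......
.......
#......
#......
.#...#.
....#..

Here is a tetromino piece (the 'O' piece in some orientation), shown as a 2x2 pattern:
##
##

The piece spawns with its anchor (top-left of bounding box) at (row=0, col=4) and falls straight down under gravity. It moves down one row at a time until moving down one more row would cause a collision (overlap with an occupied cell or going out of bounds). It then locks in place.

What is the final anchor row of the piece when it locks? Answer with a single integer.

Answer: 3

Derivation:
Spawn at (row=0, col=4). Try each row:
  row 0: fits
  row 1: fits
  row 2: fits
  row 3: fits
  row 4: blocked -> lock at row 3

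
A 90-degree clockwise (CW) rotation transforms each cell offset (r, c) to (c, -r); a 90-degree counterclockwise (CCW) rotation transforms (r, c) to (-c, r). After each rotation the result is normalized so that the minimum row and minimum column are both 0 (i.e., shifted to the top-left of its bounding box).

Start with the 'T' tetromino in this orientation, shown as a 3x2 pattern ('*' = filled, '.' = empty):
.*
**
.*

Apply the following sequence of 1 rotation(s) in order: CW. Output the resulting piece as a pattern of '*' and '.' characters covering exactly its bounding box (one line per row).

Answer: .*.
***

Derivation:
Start:
.*
**
.*
After rotation 1 (CW):
.*.
***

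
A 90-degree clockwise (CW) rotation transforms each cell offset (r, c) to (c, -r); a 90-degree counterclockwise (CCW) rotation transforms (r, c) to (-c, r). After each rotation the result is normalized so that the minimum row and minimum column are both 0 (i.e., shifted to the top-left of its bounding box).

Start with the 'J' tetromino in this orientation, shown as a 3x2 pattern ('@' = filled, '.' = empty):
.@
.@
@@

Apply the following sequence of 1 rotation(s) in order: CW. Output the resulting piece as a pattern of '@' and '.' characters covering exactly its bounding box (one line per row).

Answer: @..
@@@

Derivation:
Start:
.@
.@
@@
After rotation 1 (CW):
@..
@@@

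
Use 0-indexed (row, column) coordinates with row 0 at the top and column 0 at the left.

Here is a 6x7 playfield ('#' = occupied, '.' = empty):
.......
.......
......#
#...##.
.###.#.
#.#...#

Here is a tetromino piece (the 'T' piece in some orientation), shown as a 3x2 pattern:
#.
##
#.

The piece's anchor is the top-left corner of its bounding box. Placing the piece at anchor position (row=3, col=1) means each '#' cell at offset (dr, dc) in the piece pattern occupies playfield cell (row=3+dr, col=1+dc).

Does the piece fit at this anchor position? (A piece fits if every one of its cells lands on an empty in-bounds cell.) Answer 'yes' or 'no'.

Answer: no

Derivation:
Check each piece cell at anchor (3, 1):
  offset (0,0) -> (3,1): empty -> OK
  offset (1,0) -> (4,1): occupied ('#') -> FAIL
  offset (1,1) -> (4,2): occupied ('#') -> FAIL
  offset (2,0) -> (5,1): empty -> OK
All cells valid: no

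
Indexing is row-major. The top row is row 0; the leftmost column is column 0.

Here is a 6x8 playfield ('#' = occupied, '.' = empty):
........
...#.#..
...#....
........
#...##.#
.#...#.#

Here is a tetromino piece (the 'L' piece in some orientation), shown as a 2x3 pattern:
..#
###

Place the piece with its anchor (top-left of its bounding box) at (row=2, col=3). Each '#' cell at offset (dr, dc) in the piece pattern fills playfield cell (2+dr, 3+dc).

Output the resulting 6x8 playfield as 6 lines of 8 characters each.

Answer: ........
...#.#..
...#.#..
...###..
#...##.#
.#...#.#

Derivation:
Fill (2+0,3+2) = (2,5)
Fill (2+1,3+0) = (3,3)
Fill (2+1,3+1) = (3,4)
Fill (2+1,3+2) = (3,5)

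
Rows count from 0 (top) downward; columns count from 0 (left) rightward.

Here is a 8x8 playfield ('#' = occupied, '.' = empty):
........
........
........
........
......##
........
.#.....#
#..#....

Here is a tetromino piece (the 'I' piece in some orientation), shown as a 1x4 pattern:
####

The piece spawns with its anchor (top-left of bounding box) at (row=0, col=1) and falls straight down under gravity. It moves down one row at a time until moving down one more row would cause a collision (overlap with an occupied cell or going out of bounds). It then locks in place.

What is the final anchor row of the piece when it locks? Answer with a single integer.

Answer: 5

Derivation:
Spawn at (row=0, col=1). Try each row:
  row 0: fits
  row 1: fits
  row 2: fits
  row 3: fits
  row 4: fits
  row 5: fits
  row 6: blocked -> lock at row 5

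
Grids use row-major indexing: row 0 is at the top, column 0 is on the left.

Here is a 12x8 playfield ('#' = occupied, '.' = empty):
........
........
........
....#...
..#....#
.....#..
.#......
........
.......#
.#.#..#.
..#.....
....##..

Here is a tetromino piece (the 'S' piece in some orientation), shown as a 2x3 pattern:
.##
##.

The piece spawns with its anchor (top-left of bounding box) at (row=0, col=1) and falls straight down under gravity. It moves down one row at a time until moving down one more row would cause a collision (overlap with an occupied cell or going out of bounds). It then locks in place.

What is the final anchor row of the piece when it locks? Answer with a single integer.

Spawn at (row=0, col=1). Try each row:
  row 0: fits
  row 1: fits
  row 2: fits
  row 3: blocked -> lock at row 2

Answer: 2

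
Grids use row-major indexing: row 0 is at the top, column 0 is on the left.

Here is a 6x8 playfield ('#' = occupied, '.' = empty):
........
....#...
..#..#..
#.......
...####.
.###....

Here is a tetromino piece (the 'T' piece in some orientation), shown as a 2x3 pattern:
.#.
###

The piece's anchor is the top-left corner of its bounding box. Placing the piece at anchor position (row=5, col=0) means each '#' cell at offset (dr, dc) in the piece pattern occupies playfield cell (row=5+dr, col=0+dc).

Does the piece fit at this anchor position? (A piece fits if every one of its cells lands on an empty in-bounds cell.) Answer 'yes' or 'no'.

Check each piece cell at anchor (5, 0):
  offset (0,1) -> (5,1): occupied ('#') -> FAIL
  offset (1,0) -> (6,0): out of bounds -> FAIL
  offset (1,1) -> (6,1): out of bounds -> FAIL
  offset (1,2) -> (6,2): out of bounds -> FAIL
All cells valid: no

Answer: no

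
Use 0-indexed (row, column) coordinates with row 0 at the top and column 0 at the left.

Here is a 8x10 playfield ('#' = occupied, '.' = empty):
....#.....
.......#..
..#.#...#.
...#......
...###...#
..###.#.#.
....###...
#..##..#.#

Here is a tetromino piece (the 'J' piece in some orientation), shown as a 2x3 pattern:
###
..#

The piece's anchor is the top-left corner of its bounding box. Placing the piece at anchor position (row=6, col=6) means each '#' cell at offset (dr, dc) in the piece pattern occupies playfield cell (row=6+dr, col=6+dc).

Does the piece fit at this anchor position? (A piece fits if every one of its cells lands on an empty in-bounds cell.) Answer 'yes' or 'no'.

Answer: no

Derivation:
Check each piece cell at anchor (6, 6):
  offset (0,0) -> (6,6): occupied ('#') -> FAIL
  offset (0,1) -> (6,7): empty -> OK
  offset (0,2) -> (6,8): empty -> OK
  offset (1,2) -> (7,8): empty -> OK
All cells valid: no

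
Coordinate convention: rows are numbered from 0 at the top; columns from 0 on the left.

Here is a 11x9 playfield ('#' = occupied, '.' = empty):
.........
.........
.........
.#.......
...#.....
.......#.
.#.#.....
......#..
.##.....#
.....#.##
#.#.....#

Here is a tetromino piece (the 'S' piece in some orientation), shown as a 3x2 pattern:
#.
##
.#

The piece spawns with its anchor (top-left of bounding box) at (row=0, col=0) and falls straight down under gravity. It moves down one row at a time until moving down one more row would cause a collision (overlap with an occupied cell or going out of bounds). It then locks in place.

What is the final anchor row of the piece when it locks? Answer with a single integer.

Answer: 0

Derivation:
Spawn at (row=0, col=0). Try each row:
  row 0: fits
  row 1: blocked -> lock at row 0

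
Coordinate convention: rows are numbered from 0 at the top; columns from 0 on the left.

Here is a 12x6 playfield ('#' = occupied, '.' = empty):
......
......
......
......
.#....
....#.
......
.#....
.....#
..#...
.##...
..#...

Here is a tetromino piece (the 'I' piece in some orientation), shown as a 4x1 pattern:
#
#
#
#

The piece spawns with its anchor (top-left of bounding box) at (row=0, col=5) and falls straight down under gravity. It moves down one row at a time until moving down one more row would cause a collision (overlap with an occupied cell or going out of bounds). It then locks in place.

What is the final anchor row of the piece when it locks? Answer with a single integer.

Answer: 4

Derivation:
Spawn at (row=0, col=5). Try each row:
  row 0: fits
  row 1: fits
  row 2: fits
  row 3: fits
  row 4: fits
  row 5: blocked -> lock at row 4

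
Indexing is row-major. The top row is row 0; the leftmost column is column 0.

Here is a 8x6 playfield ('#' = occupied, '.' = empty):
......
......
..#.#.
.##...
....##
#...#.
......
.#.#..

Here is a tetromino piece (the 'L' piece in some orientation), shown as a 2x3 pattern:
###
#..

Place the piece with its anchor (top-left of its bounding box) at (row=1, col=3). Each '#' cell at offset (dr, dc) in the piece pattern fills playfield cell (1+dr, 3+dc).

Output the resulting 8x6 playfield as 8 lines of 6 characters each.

Fill (1+0,3+0) = (1,3)
Fill (1+0,3+1) = (1,4)
Fill (1+0,3+2) = (1,5)
Fill (1+1,3+0) = (2,3)

Answer: ......
...###
..###.
.##...
....##
#...#.
......
.#.#..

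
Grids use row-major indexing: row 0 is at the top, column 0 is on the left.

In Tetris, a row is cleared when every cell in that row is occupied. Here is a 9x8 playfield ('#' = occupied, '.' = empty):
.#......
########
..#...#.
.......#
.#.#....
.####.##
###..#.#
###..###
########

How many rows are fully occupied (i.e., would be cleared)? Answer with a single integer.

Answer: 2

Derivation:
Check each row:
  row 0: 7 empty cells -> not full
  row 1: 0 empty cells -> FULL (clear)
  row 2: 6 empty cells -> not full
  row 3: 7 empty cells -> not full
  row 4: 6 empty cells -> not full
  row 5: 2 empty cells -> not full
  row 6: 3 empty cells -> not full
  row 7: 2 empty cells -> not full
  row 8: 0 empty cells -> FULL (clear)
Total rows cleared: 2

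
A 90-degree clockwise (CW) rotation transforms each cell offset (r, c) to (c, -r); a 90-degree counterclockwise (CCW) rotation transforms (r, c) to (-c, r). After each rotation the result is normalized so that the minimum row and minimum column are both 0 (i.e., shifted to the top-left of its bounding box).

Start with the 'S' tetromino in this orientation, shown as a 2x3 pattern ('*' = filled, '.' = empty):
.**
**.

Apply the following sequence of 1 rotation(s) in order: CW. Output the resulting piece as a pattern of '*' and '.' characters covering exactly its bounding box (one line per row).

Answer: *.
**
.*

Derivation:
Start:
.**
**.
After rotation 1 (CW):
*.
**
.*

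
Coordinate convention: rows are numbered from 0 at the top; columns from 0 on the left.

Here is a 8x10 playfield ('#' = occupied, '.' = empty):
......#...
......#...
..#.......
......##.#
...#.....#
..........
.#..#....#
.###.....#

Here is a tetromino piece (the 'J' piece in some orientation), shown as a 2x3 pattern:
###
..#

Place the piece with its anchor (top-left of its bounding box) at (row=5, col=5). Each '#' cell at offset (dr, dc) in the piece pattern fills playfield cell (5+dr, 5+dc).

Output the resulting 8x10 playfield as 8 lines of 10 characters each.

Fill (5+0,5+0) = (5,5)
Fill (5+0,5+1) = (5,6)
Fill (5+0,5+2) = (5,7)
Fill (5+1,5+2) = (6,7)

Answer: ......#...
......#...
..#.......
......##.#
...#.....#
.....###..
.#..#..#.#
.###.....#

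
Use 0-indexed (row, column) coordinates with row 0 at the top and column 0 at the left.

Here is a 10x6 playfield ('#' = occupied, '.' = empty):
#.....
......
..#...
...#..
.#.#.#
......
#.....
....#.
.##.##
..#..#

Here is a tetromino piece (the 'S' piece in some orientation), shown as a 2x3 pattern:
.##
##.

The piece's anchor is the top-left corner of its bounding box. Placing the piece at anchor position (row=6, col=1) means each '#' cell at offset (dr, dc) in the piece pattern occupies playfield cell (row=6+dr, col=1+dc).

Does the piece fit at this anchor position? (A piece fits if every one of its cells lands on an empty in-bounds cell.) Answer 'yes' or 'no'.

Check each piece cell at anchor (6, 1):
  offset (0,1) -> (6,2): empty -> OK
  offset (0,2) -> (6,3): empty -> OK
  offset (1,0) -> (7,1): empty -> OK
  offset (1,1) -> (7,2): empty -> OK
All cells valid: yes

Answer: yes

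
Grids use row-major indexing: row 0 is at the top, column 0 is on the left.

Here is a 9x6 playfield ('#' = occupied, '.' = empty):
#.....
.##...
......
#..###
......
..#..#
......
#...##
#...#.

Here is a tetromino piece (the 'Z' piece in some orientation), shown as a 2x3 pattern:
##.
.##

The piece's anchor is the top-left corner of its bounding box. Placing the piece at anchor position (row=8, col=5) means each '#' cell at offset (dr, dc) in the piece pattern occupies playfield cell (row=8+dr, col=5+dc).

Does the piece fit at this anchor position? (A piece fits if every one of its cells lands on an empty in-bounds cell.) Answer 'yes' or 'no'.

Answer: no

Derivation:
Check each piece cell at anchor (8, 5):
  offset (0,0) -> (8,5): empty -> OK
  offset (0,1) -> (8,6): out of bounds -> FAIL
  offset (1,1) -> (9,6): out of bounds -> FAIL
  offset (1,2) -> (9,7): out of bounds -> FAIL
All cells valid: no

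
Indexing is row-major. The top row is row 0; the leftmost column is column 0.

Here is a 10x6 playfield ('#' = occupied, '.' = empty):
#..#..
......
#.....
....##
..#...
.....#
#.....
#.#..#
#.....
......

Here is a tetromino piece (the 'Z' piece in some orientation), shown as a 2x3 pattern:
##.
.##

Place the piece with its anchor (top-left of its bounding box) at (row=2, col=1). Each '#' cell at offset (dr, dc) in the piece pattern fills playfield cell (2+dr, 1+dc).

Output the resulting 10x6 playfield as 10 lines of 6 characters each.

Fill (2+0,1+0) = (2,1)
Fill (2+0,1+1) = (2,2)
Fill (2+1,1+1) = (3,2)
Fill (2+1,1+2) = (3,3)

Answer: #..#..
......
###...
..####
..#...
.....#
#.....
#.#..#
#.....
......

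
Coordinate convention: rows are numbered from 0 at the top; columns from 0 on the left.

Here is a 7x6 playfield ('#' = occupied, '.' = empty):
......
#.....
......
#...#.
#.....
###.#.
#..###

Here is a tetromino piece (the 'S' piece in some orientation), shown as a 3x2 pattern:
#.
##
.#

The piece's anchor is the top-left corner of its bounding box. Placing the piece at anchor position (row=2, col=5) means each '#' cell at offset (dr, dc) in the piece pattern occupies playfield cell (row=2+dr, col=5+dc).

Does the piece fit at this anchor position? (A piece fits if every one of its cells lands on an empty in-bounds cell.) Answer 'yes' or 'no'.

Answer: no

Derivation:
Check each piece cell at anchor (2, 5):
  offset (0,0) -> (2,5): empty -> OK
  offset (1,0) -> (3,5): empty -> OK
  offset (1,1) -> (3,6): out of bounds -> FAIL
  offset (2,1) -> (4,6): out of bounds -> FAIL
All cells valid: no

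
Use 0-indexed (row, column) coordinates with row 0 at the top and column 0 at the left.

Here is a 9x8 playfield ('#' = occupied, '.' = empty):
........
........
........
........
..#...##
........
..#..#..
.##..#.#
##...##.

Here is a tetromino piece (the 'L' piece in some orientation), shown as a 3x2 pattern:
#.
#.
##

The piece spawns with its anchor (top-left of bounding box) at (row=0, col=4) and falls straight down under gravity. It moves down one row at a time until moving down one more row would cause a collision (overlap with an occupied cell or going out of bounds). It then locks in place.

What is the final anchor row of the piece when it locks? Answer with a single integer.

Answer: 3

Derivation:
Spawn at (row=0, col=4). Try each row:
  row 0: fits
  row 1: fits
  row 2: fits
  row 3: fits
  row 4: blocked -> lock at row 3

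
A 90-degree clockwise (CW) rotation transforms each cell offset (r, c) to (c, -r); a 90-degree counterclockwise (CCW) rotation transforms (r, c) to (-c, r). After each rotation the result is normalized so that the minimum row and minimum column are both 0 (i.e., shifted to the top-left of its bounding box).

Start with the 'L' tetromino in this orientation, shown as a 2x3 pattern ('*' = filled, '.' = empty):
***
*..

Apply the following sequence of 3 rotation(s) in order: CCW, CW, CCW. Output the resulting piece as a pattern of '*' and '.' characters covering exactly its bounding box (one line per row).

Answer: *.
*.
**

Derivation:
Start:
***
*..
After rotation 1 (CCW):
*.
*.
**
After rotation 2 (CW):
***
*..
After rotation 3 (CCW):
*.
*.
**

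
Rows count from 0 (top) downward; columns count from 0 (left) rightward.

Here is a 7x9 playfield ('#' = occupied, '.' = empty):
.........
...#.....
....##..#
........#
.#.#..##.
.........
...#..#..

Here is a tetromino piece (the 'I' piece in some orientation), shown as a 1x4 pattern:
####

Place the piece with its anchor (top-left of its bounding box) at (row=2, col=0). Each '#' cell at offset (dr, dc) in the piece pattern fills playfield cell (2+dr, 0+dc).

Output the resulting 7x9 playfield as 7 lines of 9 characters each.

Answer: .........
...#.....
######..#
........#
.#.#..##.
.........
...#..#..

Derivation:
Fill (2+0,0+0) = (2,0)
Fill (2+0,0+1) = (2,1)
Fill (2+0,0+2) = (2,2)
Fill (2+0,0+3) = (2,3)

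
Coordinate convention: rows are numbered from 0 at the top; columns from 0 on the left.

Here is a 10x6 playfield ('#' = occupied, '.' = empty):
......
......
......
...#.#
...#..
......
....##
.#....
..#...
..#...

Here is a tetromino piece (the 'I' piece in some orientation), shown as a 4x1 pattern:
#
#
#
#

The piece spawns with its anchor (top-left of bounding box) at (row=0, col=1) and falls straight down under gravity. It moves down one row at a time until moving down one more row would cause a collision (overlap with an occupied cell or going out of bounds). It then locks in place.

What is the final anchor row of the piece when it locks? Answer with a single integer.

Answer: 3

Derivation:
Spawn at (row=0, col=1). Try each row:
  row 0: fits
  row 1: fits
  row 2: fits
  row 3: fits
  row 4: blocked -> lock at row 3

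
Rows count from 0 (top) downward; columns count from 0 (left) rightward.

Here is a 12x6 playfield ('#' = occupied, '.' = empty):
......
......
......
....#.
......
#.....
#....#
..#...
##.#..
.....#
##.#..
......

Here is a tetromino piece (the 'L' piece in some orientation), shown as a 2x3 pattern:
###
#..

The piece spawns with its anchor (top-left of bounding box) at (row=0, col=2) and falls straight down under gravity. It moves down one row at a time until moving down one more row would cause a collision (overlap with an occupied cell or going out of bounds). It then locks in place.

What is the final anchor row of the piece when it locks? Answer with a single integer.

Spawn at (row=0, col=2). Try each row:
  row 0: fits
  row 1: fits
  row 2: fits
  row 3: blocked -> lock at row 2

Answer: 2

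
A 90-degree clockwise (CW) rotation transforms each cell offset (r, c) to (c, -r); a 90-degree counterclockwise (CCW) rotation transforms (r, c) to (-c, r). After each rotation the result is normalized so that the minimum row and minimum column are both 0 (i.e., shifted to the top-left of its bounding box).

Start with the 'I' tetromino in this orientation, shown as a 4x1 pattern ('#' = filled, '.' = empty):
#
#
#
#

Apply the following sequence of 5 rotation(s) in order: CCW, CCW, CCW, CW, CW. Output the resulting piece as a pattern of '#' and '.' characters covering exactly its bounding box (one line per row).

Answer: ####

Derivation:
Start:
#
#
#
#
After rotation 1 (CCW):
####
After rotation 2 (CCW):
#
#
#
#
After rotation 3 (CCW):
####
After rotation 4 (CW):
#
#
#
#
After rotation 5 (CW):
####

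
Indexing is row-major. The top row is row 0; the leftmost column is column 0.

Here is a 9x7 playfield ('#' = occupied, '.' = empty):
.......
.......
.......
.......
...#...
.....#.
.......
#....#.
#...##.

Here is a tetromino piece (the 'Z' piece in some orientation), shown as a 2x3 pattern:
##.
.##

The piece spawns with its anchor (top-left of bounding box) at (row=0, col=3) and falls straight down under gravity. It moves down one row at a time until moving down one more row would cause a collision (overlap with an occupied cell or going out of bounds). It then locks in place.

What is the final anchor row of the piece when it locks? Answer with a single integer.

Answer: 3

Derivation:
Spawn at (row=0, col=3). Try each row:
  row 0: fits
  row 1: fits
  row 2: fits
  row 3: fits
  row 4: blocked -> lock at row 3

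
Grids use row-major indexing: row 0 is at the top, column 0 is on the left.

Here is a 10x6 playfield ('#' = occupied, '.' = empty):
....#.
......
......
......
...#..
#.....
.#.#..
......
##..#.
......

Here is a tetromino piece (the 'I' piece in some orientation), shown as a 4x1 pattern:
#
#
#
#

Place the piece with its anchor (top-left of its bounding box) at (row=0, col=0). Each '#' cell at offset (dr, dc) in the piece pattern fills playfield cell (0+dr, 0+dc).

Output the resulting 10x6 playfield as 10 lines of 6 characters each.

Fill (0+0,0+0) = (0,0)
Fill (0+1,0+0) = (1,0)
Fill (0+2,0+0) = (2,0)
Fill (0+3,0+0) = (3,0)

Answer: #...#.
#.....
#.....
#.....
...#..
#.....
.#.#..
......
##..#.
......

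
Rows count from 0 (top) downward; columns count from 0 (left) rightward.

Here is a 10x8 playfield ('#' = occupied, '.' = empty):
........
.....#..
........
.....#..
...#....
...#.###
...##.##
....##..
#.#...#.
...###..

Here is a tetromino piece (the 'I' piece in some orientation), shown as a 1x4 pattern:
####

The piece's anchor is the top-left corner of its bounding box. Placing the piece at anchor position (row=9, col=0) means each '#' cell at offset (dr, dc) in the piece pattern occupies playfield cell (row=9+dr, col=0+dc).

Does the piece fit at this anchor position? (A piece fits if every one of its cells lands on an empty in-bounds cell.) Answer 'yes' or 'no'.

Answer: no

Derivation:
Check each piece cell at anchor (9, 0):
  offset (0,0) -> (9,0): empty -> OK
  offset (0,1) -> (9,1): empty -> OK
  offset (0,2) -> (9,2): empty -> OK
  offset (0,3) -> (9,3): occupied ('#') -> FAIL
All cells valid: no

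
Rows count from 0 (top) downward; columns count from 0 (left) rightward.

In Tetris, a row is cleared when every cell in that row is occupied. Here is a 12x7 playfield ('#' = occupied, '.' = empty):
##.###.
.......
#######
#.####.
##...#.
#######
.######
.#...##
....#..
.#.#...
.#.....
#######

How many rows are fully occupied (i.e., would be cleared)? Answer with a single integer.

Answer: 3

Derivation:
Check each row:
  row 0: 2 empty cells -> not full
  row 1: 7 empty cells -> not full
  row 2: 0 empty cells -> FULL (clear)
  row 3: 2 empty cells -> not full
  row 4: 4 empty cells -> not full
  row 5: 0 empty cells -> FULL (clear)
  row 6: 1 empty cell -> not full
  row 7: 4 empty cells -> not full
  row 8: 6 empty cells -> not full
  row 9: 5 empty cells -> not full
  row 10: 6 empty cells -> not full
  row 11: 0 empty cells -> FULL (clear)
Total rows cleared: 3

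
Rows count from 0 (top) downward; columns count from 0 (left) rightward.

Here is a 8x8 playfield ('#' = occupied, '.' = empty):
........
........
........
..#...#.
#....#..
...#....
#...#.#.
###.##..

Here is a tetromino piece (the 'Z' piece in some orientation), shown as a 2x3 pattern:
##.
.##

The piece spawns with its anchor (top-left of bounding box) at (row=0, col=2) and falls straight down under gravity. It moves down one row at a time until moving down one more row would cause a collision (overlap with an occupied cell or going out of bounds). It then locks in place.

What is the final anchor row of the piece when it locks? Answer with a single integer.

Spawn at (row=0, col=2). Try each row:
  row 0: fits
  row 1: fits
  row 2: fits
  row 3: blocked -> lock at row 2

Answer: 2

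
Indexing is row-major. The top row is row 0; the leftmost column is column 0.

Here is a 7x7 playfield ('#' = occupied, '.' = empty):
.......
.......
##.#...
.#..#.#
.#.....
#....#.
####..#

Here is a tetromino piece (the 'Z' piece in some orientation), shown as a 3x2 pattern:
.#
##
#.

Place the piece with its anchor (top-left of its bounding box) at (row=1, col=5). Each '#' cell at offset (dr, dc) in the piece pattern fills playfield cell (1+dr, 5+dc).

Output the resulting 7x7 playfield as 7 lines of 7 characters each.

Answer: .......
......#
##.#.##
.#..###
.#.....
#....#.
####..#

Derivation:
Fill (1+0,5+1) = (1,6)
Fill (1+1,5+0) = (2,5)
Fill (1+1,5+1) = (2,6)
Fill (1+2,5+0) = (3,5)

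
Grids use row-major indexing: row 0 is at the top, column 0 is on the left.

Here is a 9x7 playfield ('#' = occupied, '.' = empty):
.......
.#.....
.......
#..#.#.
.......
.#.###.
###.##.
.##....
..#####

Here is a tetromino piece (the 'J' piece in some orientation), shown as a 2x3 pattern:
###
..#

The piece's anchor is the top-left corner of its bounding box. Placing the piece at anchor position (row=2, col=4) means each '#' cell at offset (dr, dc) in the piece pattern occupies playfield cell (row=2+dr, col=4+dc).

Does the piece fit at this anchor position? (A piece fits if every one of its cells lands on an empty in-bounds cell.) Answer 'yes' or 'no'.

Check each piece cell at anchor (2, 4):
  offset (0,0) -> (2,4): empty -> OK
  offset (0,1) -> (2,5): empty -> OK
  offset (0,2) -> (2,6): empty -> OK
  offset (1,2) -> (3,6): empty -> OK
All cells valid: yes

Answer: yes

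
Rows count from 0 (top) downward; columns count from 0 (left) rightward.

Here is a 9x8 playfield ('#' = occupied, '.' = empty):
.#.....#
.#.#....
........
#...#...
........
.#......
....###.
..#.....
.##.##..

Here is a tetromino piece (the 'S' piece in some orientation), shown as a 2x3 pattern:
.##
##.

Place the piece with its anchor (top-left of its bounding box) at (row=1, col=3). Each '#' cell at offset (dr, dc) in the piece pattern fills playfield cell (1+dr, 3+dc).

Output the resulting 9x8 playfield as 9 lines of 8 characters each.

Answer: .#.....#
.#.###..
...##...
#...#...
........
.#......
....###.
..#.....
.##.##..

Derivation:
Fill (1+0,3+1) = (1,4)
Fill (1+0,3+2) = (1,5)
Fill (1+1,3+0) = (2,3)
Fill (1+1,3+1) = (2,4)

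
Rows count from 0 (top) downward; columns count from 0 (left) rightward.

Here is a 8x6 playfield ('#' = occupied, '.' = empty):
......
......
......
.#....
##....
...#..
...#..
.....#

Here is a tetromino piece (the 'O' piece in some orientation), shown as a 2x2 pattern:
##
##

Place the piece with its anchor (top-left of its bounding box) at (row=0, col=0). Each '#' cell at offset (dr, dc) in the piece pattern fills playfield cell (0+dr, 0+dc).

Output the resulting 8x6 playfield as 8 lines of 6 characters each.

Answer: ##....
##....
......
.#....
##....
...#..
...#..
.....#

Derivation:
Fill (0+0,0+0) = (0,0)
Fill (0+0,0+1) = (0,1)
Fill (0+1,0+0) = (1,0)
Fill (0+1,0+1) = (1,1)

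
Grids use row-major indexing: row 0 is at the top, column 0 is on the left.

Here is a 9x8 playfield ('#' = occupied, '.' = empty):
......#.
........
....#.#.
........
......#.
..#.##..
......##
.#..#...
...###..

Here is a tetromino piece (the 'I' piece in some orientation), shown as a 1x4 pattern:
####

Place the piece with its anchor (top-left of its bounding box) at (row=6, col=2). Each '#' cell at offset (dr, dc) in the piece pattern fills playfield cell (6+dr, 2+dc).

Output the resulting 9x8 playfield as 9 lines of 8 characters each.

Fill (6+0,2+0) = (6,2)
Fill (6+0,2+1) = (6,3)
Fill (6+0,2+2) = (6,4)
Fill (6+0,2+3) = (6,5)

Answer: ......#.
........
....#.#.
........
......#.
..#.##..
..######
.#..#...
...###..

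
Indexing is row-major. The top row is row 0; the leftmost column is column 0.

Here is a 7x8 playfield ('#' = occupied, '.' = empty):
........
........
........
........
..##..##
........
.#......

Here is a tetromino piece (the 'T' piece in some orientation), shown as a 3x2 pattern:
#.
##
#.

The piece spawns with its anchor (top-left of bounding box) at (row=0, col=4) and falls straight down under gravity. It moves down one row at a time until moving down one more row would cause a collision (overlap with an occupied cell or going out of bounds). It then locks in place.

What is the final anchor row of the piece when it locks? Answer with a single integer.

Spawn at (row=0, col=4). Try each row:
  row 0: fits
  row 1: fits
  row 2: fits
  row 3: fits
  row 4: fits
  row 5: blocked -> lock at row 4

Answer: 4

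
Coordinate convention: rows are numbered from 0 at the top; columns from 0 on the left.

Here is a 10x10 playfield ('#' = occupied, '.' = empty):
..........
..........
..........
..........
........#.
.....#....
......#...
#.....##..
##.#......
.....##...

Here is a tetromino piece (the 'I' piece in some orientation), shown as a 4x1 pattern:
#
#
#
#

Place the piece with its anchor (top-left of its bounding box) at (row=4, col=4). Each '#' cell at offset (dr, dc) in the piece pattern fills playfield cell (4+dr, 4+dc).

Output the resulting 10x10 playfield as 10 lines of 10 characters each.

Answer: ..........
..........
..........
..........
....#...#.
....##....
....#.#...
#...#.##..
##.#......
.....##...

Derivation:
Fill (4+0,4+0) = (4,4)
Fill (4+1,4+0) = (5,4)
Fill (4+2,4+0) = (6,4)
Fill (4+3,4+0) = (7,4)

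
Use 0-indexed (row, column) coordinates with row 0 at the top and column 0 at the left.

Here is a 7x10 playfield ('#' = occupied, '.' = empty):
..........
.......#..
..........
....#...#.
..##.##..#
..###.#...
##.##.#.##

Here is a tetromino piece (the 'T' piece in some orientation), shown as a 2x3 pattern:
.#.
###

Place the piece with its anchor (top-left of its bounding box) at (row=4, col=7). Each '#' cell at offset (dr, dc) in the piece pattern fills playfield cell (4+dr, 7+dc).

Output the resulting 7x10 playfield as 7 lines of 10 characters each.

Fill (4+0,7+1) = (4,8)
Fill (4+1,7+0) = (5,7)
Fill (4+1,7+1) = (5,8)
Fill (4+1,7+2) = (5,9)

Answer: ..........
.......#..
..........
....#...#.
..##.##.##
..###.####
##.##.#.##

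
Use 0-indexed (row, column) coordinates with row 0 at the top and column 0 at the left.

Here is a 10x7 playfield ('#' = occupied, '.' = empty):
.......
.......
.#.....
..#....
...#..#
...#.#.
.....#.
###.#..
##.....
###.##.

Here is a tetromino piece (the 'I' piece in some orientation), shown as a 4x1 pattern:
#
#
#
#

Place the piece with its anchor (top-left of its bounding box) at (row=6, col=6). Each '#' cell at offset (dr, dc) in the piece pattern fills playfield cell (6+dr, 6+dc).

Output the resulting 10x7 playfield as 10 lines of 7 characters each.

Answer: .......
.......
.#.....
..#....
...#..#
...#.#.
.....##
###.#.#
##....#
###.###

Derivation:
Fill (6+0,6+0) = (6,6)
Fill (6+1,6+0) = (7,6)
Fill (6+2,6+0) = (8,6)
Fill (6+3,6+0) = (9,6)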